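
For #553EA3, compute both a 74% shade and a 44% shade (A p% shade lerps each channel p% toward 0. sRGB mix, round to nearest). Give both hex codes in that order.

#553EA3 is rgb(85, 62, 163).
74% shade:
  R: 85 − 62.9 = 22.1 → 22
  G: 62 + 0.74×(0−62) = 62 − 45.88 = 16.12 → 16
  B: 163 − 120.62 = 42.38 → 42
  → #16102A
44% shade:
  R: 85 + 0.44×(0−85) = 85 − 37.4 = 47.6 → 48
  G: 62 − 27.28 = 34.72 → 35
  B: 163 + 0.44×(0−163) = 163 − 71.72 = 91.28 → 91
  → #30235B

#16102A, #30235B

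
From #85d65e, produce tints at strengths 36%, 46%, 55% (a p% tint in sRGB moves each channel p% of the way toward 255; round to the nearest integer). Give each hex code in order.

#b1e598, #bde9a8, #c8edb7

#85d65e is rgb(133, 214, 94).
36%: (133 + 43.92 = 176.92→177, 214 + 14.76 = 228.76→229, 94 + 57.96 = 151.96→152) → #b1e598
46%: (133 + 56.12 = 189.12→189, 214 + 18.86 = 232.86→233, 94 + 74.06 = 168.06→168) → #bde9a8
55%: (133 + 67.1 = 200.1→200, 214 + 22.55 = 236.55→237, 94 + 88.55 = 182.55→183) → #c8edb7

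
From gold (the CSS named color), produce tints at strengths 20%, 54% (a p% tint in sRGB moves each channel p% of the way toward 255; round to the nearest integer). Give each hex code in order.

#ffdf33, #ffed8a

CSS gold is rgb(255, 215, 0).
20%: (255→255, 215 + 8 = 223→223, 0 + 51 = 51→51) → #ffdf33
54%: (255→255, 215 + 21.6 = 236.6→237, 0 + 137.7 = 137.7→138) → #ffed8a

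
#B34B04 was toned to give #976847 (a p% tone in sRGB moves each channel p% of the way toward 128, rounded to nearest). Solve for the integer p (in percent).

#B34B04 is rgb(179, 75, 4); #976847 is rgb(151, 104, 71).
On the B channel (widest range): 71 ≈ 4 + (p/100)(128 − 4), so p ≈ 100×(71 − 4)/(128 − 4) = 6700/124 = 54.03.
p = 54 reproduces all three channels after rounding.

54%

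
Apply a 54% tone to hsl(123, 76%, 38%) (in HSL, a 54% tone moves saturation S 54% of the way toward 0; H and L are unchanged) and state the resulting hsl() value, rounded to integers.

hsl(123, 35%, 38%)

S moves 54% from 76 toward 0: 76 − 41.04 = 34.96 → 35.
H and L are unchanged.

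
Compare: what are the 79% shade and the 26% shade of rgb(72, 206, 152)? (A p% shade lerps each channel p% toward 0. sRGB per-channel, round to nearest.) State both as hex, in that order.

79% shade:
  R: 72 + 0.79×(0−72) = 72 − 56.88 = 15.12 → 15
  G: 206 + 0.79×(0−206) = 206 − 162.74 = 43.26 → 43
  B: 152 + 0.79×(0−152) = 152 − 120.08 = 31.92 → 32
  → #0f2b20
26% shade:
  R: 72 − 18.72 = 53.28 → 53
  G: 206 − 53.56 = 152.44 → 152
  B: 152 − 39.52 = 112.48 → 112
  → #359870

#0f2b20, #359870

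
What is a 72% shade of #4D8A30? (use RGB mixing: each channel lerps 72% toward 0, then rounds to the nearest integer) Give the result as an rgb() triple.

#4D8A30 is rgb(77, 138, 48).
A 72% shade moves each channel 72% toward 0:
  R: 77 − 55.44 = 21.56 → 22
  G: 138 − 99.36 = 38.64 → 39
  B: 48 + 0.72×(0−48) = 48 − 34.56 = 13.44 → 13

rgb(22, 39, 13)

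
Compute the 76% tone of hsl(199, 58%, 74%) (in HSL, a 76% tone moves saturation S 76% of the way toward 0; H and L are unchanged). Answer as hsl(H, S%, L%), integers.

S moves 76% from 58 toward 0: 58 − 44.08 = 13.92 → 14.
H and L are unchanged.

hsl(199, 14%, 74%)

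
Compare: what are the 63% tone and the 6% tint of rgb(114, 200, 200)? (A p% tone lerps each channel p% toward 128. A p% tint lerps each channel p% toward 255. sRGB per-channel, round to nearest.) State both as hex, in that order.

63% tone:
  R: 114 + 8.82 = 122.82 → 123
  G: 200 − 45.36 = 154.64 → 155
  B: 200 + 0.63×(128−200) = 200 − 45.36 = 154.64 → 155
  → #7b9b9b
6% tint:
  R: 114 + 8.46 = 122.46 → 122
  G: 200 + 0.06×(255−200) = 200 + 3.3 = 203.3 → 203
  B: 200 + 0.06×(255−200) = 200 + 3.3 = 203.3 → 203
  → #7acbcb

#7b9b9b, #7acbcb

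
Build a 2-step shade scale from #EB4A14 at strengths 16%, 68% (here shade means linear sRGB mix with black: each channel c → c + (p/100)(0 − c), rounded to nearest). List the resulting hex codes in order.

#C53E11, #4B1806

#EB4A14 is rgb(235, 74, 20).
16%: (235 − 37.6 = 197.4→197, 74 − 11.84 = 62.16→62, 20 − 3.2 = 16.8→17) → #C53E11
68%: (235 − 159.8 = 75.2→75, 74 − 50.32 = 23.68→24, 20 − 13.6 = 6.4→6) → #4B1806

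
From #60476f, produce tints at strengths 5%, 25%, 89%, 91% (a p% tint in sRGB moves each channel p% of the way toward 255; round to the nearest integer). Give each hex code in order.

#685076, #887593, #eeebef, #f1eef2

#60476f is rgb(96, 71, 111).
5%: (96 + 7.95 = 103.95→104, 71 + 9.2 = 80.2→80, 111 + 7.2 = 118.2→118) → #685076
25%: (96 + 39.75 = 135.75→136, 71 + 46 = 117→117, 111 + 36 = 147→147) → #887593
89%: (96 + 141.51 = 237.51→238, 71 + 163.76 = 234.76→235, 111 + 128.16 = 239.16→239) → #eeebef
91%: (96 + 144.69 = 240.69→241, 71 + 167.44 = 238.44→238, 111 + 131.04 = 242.04→242) → #f1eef2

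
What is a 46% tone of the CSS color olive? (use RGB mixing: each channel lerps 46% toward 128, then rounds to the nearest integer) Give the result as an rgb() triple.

CSS olive is rgb(128, 128, 0).
Lerp each channel 46% toward 128:
  R: 128 + 0.46×(128−128) = 128 + 0 = 128 → 128
  G: 128 + 0 = 128 → 128
  B: 0 + 0.46×(128−0) = 0 + 58.88 = 58.88 → 59

rgb(128, 128, 59)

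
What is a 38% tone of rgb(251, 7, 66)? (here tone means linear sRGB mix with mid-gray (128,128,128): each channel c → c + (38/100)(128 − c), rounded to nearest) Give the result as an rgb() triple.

rgb(204, 53, 90)

Per channel, c → c + 0.38(128 − c):
  R: 251 + 0.38×(128−251) = 251 − 46.74 = 204.26 → 204
  G: 7 + 0.38×(128−7) = 7 + 45.98 = 52.98 → 53
  B: 66 + 23.56 = 89.56 → 90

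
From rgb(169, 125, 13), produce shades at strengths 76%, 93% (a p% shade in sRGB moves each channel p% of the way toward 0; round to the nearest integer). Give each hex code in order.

76%: (169 − 128.44 = 40.56→41, 125 − 95 = 30→30, 13 − 9.88 = 3.12→3) → #291e03
93%: (169 − 157.17 = 11.83→12, 125 − 116.25 = 8.75→9, 13 − 12.09 = 0.91→1) → #0c0901

#291e03, #0c0901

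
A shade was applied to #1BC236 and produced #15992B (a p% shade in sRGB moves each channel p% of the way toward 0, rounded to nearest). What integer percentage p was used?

21%

#1BC236 is rgb(27, 194, 54); #15992B is rgb(21, 153, 43).
On the G channel (widest range): 153 ≈ 194 + (p/100)(0 − 194), so p ≈ 100×(153 − 194)/(0 − 194) = -4100/-194 = 21.13.
p = 21 reproduces all three channels after rounding.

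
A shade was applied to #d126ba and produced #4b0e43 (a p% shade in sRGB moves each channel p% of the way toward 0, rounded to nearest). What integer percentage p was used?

64%

#d126ba is rgb(209, 38, 186); #4b0e43 is rgb(75, 14, 67).
On the R channel (widest range): 75 ≈ 209 + (p/100)(0 − 209), so p ≈ 100×(75 − 209)/(0 − 209) = -13400/-209 = 64.11.
p = 64 reproduces all three channels after rounding.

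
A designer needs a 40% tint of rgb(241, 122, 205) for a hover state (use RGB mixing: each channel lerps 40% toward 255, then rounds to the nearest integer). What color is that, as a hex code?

Lerp each channel 40% toward 255:
  R: 241 + 5.6 = 246.6 → 247
  G: 122 + 0.4×(255−122) = 122 + 53.2 = 175.2 → 175
  B: 205 + 0.4×(255−205) = 205 + 20 = 225 → 225
rgb(247, 175, 225) = #F7AFE1.

#F7AFE1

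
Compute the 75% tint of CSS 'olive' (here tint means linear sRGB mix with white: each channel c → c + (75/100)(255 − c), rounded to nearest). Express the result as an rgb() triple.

CSS olive is rgb(128, 128, 0).
A 75% tint moves each channel 75% toward 255:
  R: 128 + 0.75×(255−128) = 128 + 95.25 = 223.25 → 223
  G: 128 + 0.75×(255−128) = 128 + 95.25 = 223.25 → 223
  B: 0 + 191.25 = 191.25 → 191

rgb(223, 223, 191)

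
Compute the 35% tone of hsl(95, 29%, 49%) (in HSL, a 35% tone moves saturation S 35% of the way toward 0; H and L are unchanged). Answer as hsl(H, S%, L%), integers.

S moves 35% from 29 toward 0: 29 − 10.15 = 18.85 → 19.
H and L are unchanged.

hsl(95, 19%, 49%)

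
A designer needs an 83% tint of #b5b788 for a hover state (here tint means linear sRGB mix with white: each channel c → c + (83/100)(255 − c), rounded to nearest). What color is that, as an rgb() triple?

#b5b788 is rgb(181, 183, 136).
Per channel, c → c + 0.83(255 − c):
  R: 181 + 61.42 = 242.42 → 242
  G: 183 + 0.83×(255−183) = 183 + 59.76 = 242.76 → 243
  B: 136 + 98.77 = 234.77 → 235

rgb(242, 243, 235)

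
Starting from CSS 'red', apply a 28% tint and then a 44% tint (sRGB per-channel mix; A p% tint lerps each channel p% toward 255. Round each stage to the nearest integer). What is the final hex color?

CSS red is rgb(255, 0, 0).
Per channel, c → c + 0.28(255 − c):
  R: 255 + 0 = 255 → 255
  G: 0 + 71.4 = 71.4 → 71
  B: 0 + 71.4 = 71.4 → 71
After the tint: rgb(255, 71, 71) = #FF4747.
Lerp each channel 44% toward 255:
  R: 255 + 0.44×(255−255) = 255 + 0 = 255 → 255
  G: 71 + 0.44×(255−71) = 71 + 80.96 = 151.96 → 152
  B: 71 + 80.96 = 151.96 → 152
rgb(255, 152, 152) = #FF9898.

#FF9898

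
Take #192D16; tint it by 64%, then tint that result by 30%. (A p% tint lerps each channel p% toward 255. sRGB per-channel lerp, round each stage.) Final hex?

#192D16 is rgb(25, 45, 22).
Lerp each channel 64% toward 255:
  R: 25 + 0.64×(255−25) = 25 + 147.2 = 172.2 → 172
  G: 45 + 0.64×(255−45) = 45 + 134.4 = 179.4 → 179
  B: 22 + 149.12 = 171.12 → 171
After the tint: rgb(172, 179, 171) = #ACB3AB.
Per channel, c → c + 0.3(255 − c):
  R: 172 + 0.3×(255−172) = 172 + 24.9 = 196.9 → 197
  G: 179 + 0.3×(255−179) = 179 + 22.8 = 201.8 → 202
  B: 171 + 0.3×(255−171) = 171 + 25.2 = 196.2 → 196
rgb(197, 202, 196) = #C5CAC4.

#C5CAC4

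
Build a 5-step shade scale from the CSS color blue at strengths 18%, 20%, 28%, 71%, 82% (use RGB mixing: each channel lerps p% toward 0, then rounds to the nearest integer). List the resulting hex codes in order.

CSS blue is rgb(0, 0, 255).
18%: (0→0, 0→0, 255 − 45.9 = 209.1→209) → #0000D1
20%: (0→0, 0→0, 255 − 51 = 204→204) → #0000CC
28%: (0→0, 0→0, 255 − 71.4 = 183.6→184) → #0000B8
71%: (0→0, 0→0, 255 − 181.05 = 73.95→74) → #00004A
82%: (0→0, 0→0, 255 − 209.1 = 45.9→46) → #00002E

#0000D1, #0000CC, #0000B8, #00004A, #00002E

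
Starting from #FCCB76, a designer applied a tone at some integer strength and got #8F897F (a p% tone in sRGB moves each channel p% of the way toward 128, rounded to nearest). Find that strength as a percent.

#FCCB76 is rgb(252, 203, 118); #8F897F is rgb(143, 137, 127).
On the R channel (widest range): 143 ≈ 252 + (p/100)(128 − 252), so p ≈ 100×(143 − 252)/(128 − 252) = -10900/-124 = 87.90.
p = 88 reproduces all three channels after rounding.

88%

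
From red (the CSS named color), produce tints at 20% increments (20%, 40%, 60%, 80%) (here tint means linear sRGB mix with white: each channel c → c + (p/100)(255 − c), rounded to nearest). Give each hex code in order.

#FF3333, #FF6666, #FF9999, #FFCCCC

CSS red is rgb(255, 0, 0).
20%: (255→255, 0 + 51 = 51→51, 0 + 51 = 51→51) → #FF3333
40%: (255→255, 0 + 102 = 102→102, 0 + 102 = 102→102) → #FF6666
60%: (255→255, 0 + 153 = 153→153, 0 + 153 = 153→153) → #FF9999
80%: (255→255, 0 + 204 = 204→204, 0 + 204 = 204→204) → #FFCCCC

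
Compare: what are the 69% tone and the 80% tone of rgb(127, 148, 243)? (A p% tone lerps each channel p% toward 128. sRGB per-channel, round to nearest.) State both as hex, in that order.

69% tone:
  R: 127 + 0.69 = 127.69 → 128
  G: 148 − 13.8 = 134.2 → 134
  B: 243 + 0.69×(128−243) = 243 − 79.35 = 163.65 → 164
  → #8086a4
80% tone:
  R: 127 + 0.8 = 127.8 → 128
  G: 148 − 16 = 132 → 132
  B: 243 + 0.8×(128−243) = 243 − 92 = 151 → 151
  → #808497

#8086a4, #808497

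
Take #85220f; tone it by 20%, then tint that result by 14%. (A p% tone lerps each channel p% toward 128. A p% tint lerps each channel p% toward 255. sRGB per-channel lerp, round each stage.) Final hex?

#85220f is rgb(133, 34, 15).
A 20% tone moves each channel 20% toward 128:
  R: 133 − 1 = 132 → 132
  G: 34 + 18.8 = 52.8 → 53
  B: 15 + 22.6 = 37.6 → 38
After the tone: rgb(132, 53, 38) = #843526.
Per channel, c → c + 0.14(255 − c):
  R: 132 + 0.14×(255−132) = 132 + 17.22 = 149.22 → 149
  G: 53 + 28.28 = 81.28 → 81
  B: 38 + 0.14×(255−38) = 38 + 30.38 = 68.38 → 68
rgb(149, 81, 68) = #955144.

#955144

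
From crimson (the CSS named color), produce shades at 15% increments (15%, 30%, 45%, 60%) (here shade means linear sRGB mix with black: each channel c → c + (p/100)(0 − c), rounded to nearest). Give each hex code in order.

CSS crimson is rgb(220, 20, 60).
15%: (220 − 33 = 187→187, 20 − 3 = 17→17, 60 − 9 = 51→51) → #BB1133
30%: (220 − 66 = 154→154, 20 − 6 = 14→14, 60 − 18 = 42→42) → #9A0E2A
45%: (220 − 99 = 121→121, 20 − 9 = 11→11, 60 − 27 = 33→33) → #790B21
60%: (220 − 132 = 88→88, 20 − 12 = 8→8, 60 − 36 = 24→24) → #580818

#BB1133, #9A0E2A, #790B21, #580818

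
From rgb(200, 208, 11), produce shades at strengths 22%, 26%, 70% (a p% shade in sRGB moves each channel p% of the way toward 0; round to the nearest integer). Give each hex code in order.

22%: (200 − 44 = 156→156, 208 − 45.76 = 162.24→162, 11 − 2.42 = 8.58→9) → #9ca209
26%: (200 − 52 = 148→148, 208 − 54.08 = 153.92→154, 11 − 2.86 = 8.14→8) → #949a08
70%: (200 − 140 = 60→60, 208 − 145.6 = 62.4→62, 11 − 7.7 = 3.3→3) → #3c3e03

#9ca209, #949a08, #3c3e03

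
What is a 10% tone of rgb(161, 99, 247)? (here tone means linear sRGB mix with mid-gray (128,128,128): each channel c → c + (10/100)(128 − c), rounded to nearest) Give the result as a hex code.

#9e66eb

Per channel, c → c + 0.1(128 − c):
  R: 161 + 0.1×(128−161) = 161 − 3.3 = 157.7 → 158
  G: 99 + 0.1×(128−99) = 99 + 2.9 = 101.9 → 102
  B: 247 + 0.1×(128−247) = 247 − 11.9 = 235.1 → 235
rgb(158, 102, 235) = #9e66eb.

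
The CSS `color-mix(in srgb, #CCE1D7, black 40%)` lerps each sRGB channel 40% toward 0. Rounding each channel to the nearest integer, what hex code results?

#7A8781

#CCE1D7 is rgb(204, 225, 215).
Per channel, c → c + 0.4(0 − c):
  R: 204 − 81.6 = 122.4 → 122
  G: 225 + 0.4×(0−225) = 225 − 90 = 135 → 135
  B: 215 − 86 = 129 → 129
rgb(122, 135, 129) = #7A8781.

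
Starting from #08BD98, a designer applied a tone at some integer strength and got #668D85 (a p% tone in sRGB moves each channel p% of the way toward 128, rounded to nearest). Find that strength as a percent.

78%

#08BD98 is rgb(8, 189, 152); #668D85 is rgb(102, 141, 133).
On the R channel (widest range): 102 ≈ 8 + (p/100)(128 − 8), so p ≈ 100×(102 − 8)/(128 − 8) = 9400/120 = 78.33.
p = 78 reproduces all three channels after rounding.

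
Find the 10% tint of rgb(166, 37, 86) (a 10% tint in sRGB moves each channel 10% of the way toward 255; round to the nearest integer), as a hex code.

#AF3B67

Lerp each channel 10% toward 255:
  R: 166 + 0.1×(255−166) = 166 + 8.9 = 174.9 → 175
  G: 37 + 21.8 = 58.8 → 59
  B: 86 + 16.9 = 102.9 → 103
rgb(175, 59, 103) = #AF3B67.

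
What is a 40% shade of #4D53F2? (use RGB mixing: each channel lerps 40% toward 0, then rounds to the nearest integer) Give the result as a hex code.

#2E3291

#4D53F2 is rgb(77, 83, 242).
Per channel, c → c + 0.4(0 − c):
  R: 77 − 30.8 = 46.2 → 46
  G: 83 + 0.4×(0−83) = 83 − 33.2 = 49.8 → 50
  B: 242 + 0.4×(0−242) = 242 − 96.8 = 145.2 → 145
rgb(46, 50, 145) = #2E3291.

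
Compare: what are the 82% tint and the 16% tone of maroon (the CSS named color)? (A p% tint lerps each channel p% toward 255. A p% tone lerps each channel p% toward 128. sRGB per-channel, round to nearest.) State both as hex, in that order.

CSS maroon is rgb(128, 0, 0).
82% tint:
  R: 128 + 0.82×(255−128) = 128 + 104.14 = 232.14 → 232
  G: 0 + 0.82×(255−0) = 0 + 209.1 = 209.1 → 209
  B: 0 + 0.82×(255−0) = 0 + 209.1 = 209.1 → 209
  → #E8D1D1
16% tone:
  R: 128 + 0.16×(128−128) = 128 + 0 = 128 → 128
  G: 0 + 0.16×(128−0) = 0 + 20.48 = 20.48 → 20
  B: 0 + 0.16×(128−0) = 0 + 20.48 = 20.48 → 20
  → #801414

#E8D1D1, #801414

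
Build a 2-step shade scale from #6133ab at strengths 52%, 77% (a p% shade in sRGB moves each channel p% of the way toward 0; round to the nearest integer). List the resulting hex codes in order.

#6133ab is rgb(97, 51, 171).
52%: (97 − 50.44 = 46.56→47, 51 − 26.52 = 24.48→24, 171 − 88.92 = 82.08→82) → #2f1852
77%: (97 − 74.69 = 22.31→22, 51 − 39.27 = 11.73→12, 171 − 131.67 = 39.33→39) → #160c27

#2f1852, #160c27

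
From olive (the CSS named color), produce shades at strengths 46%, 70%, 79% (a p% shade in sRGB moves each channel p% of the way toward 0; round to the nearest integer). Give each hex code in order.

#454500, #262600, #1b1b00

CSS olive is rgb(128, 128, 0).
46%: (128 − 58.88 = 69.12→69, 128 − 58.88 = 69.12→69, 0→0) → #454500
70%: (128 − 89.6 = 38.4→38, 128 − 89.6 = 38.4→38, 0→0) → #262600
79%: (128 − 101.12 = 26.88→27, 128 − 101.12 = 26.88→27, 0→0) → #1b1b00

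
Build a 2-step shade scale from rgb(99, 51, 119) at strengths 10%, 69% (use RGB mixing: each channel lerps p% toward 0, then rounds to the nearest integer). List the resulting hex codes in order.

10%: (99 − 9.9 = 89.1→89, 51 − 5.1 = 45.9→46, 119 − 11.9 = 107.1→107) → #592E6B
69%: (99 − 68.31 = 30.69→31, 51 − 35.19 = 15.81→16, 119 − 82.11 = 36.89→37) → #1F1025

#592E6B, #1F1025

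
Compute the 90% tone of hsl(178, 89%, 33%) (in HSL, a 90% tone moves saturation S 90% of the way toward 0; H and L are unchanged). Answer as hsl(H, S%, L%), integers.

hsl(178, 9%, 33%)

S moves 90% from 89 toward 0: 89 − 80.1 = 8.9 → 9.
H and L are unchanged.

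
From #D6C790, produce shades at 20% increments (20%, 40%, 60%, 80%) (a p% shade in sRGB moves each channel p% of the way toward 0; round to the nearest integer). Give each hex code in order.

#D6C790 is rgb(214, 199, 144).
20%: (214 − 42.8 = 171.2→171, 199 − 39.8 = 159.2→159, 144 − 28.8 = 115.2→115) → #AB9F73
40%: (214 − 85.6 = 128.4→128, 199 − 79.6 = 119.4→119, 144 − 57.6 = 86.4→86) → #807756
60%: (214 − 128.4 = 85.6→86, 199 − 119.4 = 79.6→80, 144 − 86.4 = 57.6→58) → #56503A
80%: (214 − 171.2 = 42.8→43, 199 − 159.2 = 39.8→40, 144 − 115.2 = 28.8→29) → #2B281D

#AB9F73, #807756, #56503A, #2B281D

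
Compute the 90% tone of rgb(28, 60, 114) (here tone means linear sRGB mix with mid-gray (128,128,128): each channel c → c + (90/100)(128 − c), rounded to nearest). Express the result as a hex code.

Per channel, c → c + 0.9(128 − c):
  R: 28 + 0.9×(128−28) = 28 + 90 = 118 → 118
  G: 60 + 0.9×(128−60) = 60 + 61.2 = 121.2 → 121
  B: 114 + 0.9×(128−114) = 114 + 12.6 = 126.6 → 127
rgb(118, 121, 127) = #76797F.

#76797F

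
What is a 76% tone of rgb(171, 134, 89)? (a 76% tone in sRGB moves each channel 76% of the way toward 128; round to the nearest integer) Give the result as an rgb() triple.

rgb(138, 129, 119)

Per channel, c → c + 0.76(128 − c):
  R: 171 + 0.76×(128−171) = 171 − 32.68 = 138.32 → 138
  G: 134 + 0.76×(128−134) = 134 − 4.56 = 129.44 → 129
  B: 89 + 29.64 = 118.64 → 119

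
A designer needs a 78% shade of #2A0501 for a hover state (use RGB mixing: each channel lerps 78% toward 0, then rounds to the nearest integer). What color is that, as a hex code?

#090100

#2A0501 is rgb(42, 5, 1).
Lerp each channel 78% toward 0:
  R: 42 + 0.78×(0−42) = 42 − 32.76 = 9.24 → 9
  G: 5 − 3.9 = 1.1 → 1
  B: 1 + 0.78×(0−1) = 1 − 0.78 = 0.22 → 0
rgb(9, 1, 0) = #090100.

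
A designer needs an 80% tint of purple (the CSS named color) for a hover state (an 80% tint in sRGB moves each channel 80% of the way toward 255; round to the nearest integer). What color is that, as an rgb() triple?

CSS purple is rgb(128, 0, 128).
Per channel, c → c + 0.8(255 − c):
  R: 128 + 101.6 = 229.6 → 230
  G: 0 + 0.8×(255−0) = 0 + 204 = 204 → 204
  B: 128 + 0.8×(255−128) = 128 + 101.6 = 229.6 → 230

rgb(230, 204, 230)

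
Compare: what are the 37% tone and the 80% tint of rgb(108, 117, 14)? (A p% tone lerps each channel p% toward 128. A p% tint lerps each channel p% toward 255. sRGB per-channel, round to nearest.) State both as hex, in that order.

37% tone:
  R: 108 + 7.4 = 115.4 → 115
  G: 117 + 0.37×(128−117) = 117 + 4.07 = 121.07 → 121
  B: 14 + 0.37×(128−14) = 14 + 42.18 = 56.18 → 56
  → #737938
80% tint:
  R: 108 + 117.6 = 225.6 → 226
  G: 117 + 0.8×(255−117) = 117 + 110.4 = 227.4 → 227
  B: 14 + 192.8 = 206.8 → 207
  → #E2E3CF

#737938, #E2E3CF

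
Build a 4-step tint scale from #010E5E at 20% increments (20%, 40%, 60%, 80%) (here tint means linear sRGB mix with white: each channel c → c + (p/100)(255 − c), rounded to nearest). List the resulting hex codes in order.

#343E7E, #676E9E, #999FBF, #CCCFDF

#010E5E is rgb(1, 14, 94).
20%: (1 + 50.8 = 51.8→52, 14 + 48.2 = 62.2→62, 94 + 32.2 = 126.2→126) → #343E7E
40%: (1 + 101.6 = 102.6→103, 14 + 96.4 = 110.4→110, 94 + 64.4 = 158.4→158) → #676E9E
60%: (1 + 152.4 = 153.4→153, 14 + 144.6 = 158.6→159, 94 + 96.6 = 190.6→191) → #999FBF
80%: (1 + 203.2 = 204.2→204, 14 + 192.8 = 206.8→207, 94 + 128.8 = 222.8→223) → #CCCFDF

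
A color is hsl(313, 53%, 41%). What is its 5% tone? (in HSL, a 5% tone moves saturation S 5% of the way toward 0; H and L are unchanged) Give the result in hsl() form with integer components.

S moves 5% from 53 toward 0: 53 − 2.65 = 50.35 → 50.
H and L are unchanged.

hsl(313, 50%, 41%)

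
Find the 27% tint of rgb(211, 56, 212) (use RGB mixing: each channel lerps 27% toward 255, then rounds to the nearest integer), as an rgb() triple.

rgb(223, 110, 224)

Per channel, c → c + 0.27(255 − c):
  R: 211 + 0.27×(255−211) = 211 + 11.88 = 222.88 → 223
  G: 56 + 0.27×(255−56) = 56 + 53.73 = 109.73 → 110
  B: 212 + 11.61 = 223.61 → 224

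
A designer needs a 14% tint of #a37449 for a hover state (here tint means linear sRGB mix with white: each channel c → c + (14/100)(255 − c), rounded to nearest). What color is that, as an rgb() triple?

#a37449 is rgb(163, 116, 73).
Lerp each channel 14% toward 255:
  R: 163 + 0.14×(255−163) = 163 + 12.88 = 175.88 → 176
  G: 116 + 19.46 = 135.46 → 135
  B: 73 + 25.48 = 98.48 → 98

rgb(176, 135, 98)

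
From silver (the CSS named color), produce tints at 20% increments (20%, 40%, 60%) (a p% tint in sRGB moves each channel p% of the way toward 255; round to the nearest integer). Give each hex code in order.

#cdcdcd, #d9d9d9, #e6e6e6

CSS silver is rgb(192, 192, 192).
20%: (192 + 12.6 = 204.6→205, 192 + 12.6 = 204.6→205, 192 + 12.6 = 204.6→205) → #cdcdcd
40%: (192 + 25.2 = 217.2→217, 192 + 25.2 = 217.2→217, 192 + 25.2 = 217.2→217) → #d9d9d9
60%: (192 + 37.8 = 229.8→230, 192 + 37.8 = 229.8→230, 192 + 37.8 = 229.8→230) → #e6e6e6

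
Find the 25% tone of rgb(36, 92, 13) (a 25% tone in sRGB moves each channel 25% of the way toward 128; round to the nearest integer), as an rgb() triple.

rgb(59, 101, 42)

A 25% tone moves each channel 25% toward 128:
  R: 36 + 0.25×(128−36) = 36 + 23 = 59 → 59
  G: 92 + 9 = 101 → 101
  B: 13 + 28.75 = 41.75 → 42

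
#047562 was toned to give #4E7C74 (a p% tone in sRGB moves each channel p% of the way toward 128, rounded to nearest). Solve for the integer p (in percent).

60%

#047562 is rgb(4, 117, 98); #4E7C74 is rgb(78, 124, 116).
On the R channel (widest range): 78 ≈ 4 + (p/100)(128 − 4), so p ≈ 100×(78 − 4)/(128 − 4) = 7400/124 = 59.68.
p = 60 reproduces all three channels after rounding.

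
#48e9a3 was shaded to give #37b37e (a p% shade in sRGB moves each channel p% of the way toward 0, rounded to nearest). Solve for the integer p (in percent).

23%

#48e9a3 is rgb(72, 233, 163); #37b37e is rgb(55, 179, 126).
On the G channel (widest range): 179 ≈ 233 + (p/100)(0 − 233), so p ≈ 100×(179 − 233)/(0 − 233) = -5400/-233 = 23.18.
p = 23 reproduces all three channels after rounding.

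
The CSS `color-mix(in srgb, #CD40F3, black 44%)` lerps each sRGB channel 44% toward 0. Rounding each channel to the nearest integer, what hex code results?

#732488

#CD40F3 is rgb(205, 64, 243).
Per channel, c → c + 0.44(0 − c):
  R: 205 − 90.2 = 114.8 → 115
  G: 64 + 0.44×(0−64) = 64 − 28.16 = 35.84 → 36
  B: 243 + 0.44×(0−243) = 243 − 106.92 = 136.08 → 136
rgb(115, 36, 136) = #732488.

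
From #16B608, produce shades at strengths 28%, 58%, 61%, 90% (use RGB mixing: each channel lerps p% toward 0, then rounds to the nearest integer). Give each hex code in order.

#16B608 is rgb(22, 182, 8).
28%: (22 − 6.16 = 15.84→16, 182 − 50.96 = 131.04→131, 8 − 2.24 = 5.76→6) → #108306
58%: (22 − 12.76 = 9.24→9, 182 − 105.56 = 76.44→76, 8 − 4.64 = 3.36→3) → #094C03
61%: (22 − 13.42 = 8.58→9, 182 − 111.02 = 70.98→71, 8 − 4.88 = 3.12→3) → #094703
90%: (22 − 19.8 = 2.2→2, 182 − 163.8 = 18.2→18, 8 − 7.2 = 0.8→1) → #021201

#108306, #094C03, #094703, #021201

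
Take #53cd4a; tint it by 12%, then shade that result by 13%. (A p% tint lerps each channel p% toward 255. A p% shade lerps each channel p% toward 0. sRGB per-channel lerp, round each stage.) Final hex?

#53cd4a is rgb(83, 205, 74).
Per channel, c → c + 0.12(255 − c):
  R: 83 + 20.64 = 103.64 → 104
  G: 205 + 6 = 211 → 211
  B: 74 + 0.12×(255−74) = 74 + 21.72 = 95.72 → 96
After the tint: rgb(104, 211, 96) = #68d360.
Per channel, c → c + 0.13(0 − c):
  R: 104 − 13.52 = 90.48 → 90
  G: 211 + 0.13×(0−211) = 211 − 27.43 = 183.57 → 184
  B: 96 + 0.13×(0−96) = 96 − 12.48 = 83.52 → 84
rgb(90, 184, 84) = #5ab854.

#5ab854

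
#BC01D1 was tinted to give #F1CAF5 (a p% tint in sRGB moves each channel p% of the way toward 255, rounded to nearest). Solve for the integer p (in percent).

79%

#BC01D1 is rgb(188, 1, 209); #F1CAF5 is rgb(241, 202, 245).
On the G channel (widest range): 202 ≈ 1 + (p/100)(255 − 1), so p ≈ 100×(202 − 1)/(255 − 1) = 20100/254 = 79.13.
p = 79 reproduces all three channels after rounding.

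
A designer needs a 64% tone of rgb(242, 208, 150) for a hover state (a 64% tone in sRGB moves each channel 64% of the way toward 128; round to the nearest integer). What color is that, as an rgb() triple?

rgb(169, 157, 136)

A 64% tone moves each channel 64% toward 128:
  R: 242 + 0.64×(128−242) = 242 − 72.96 = 169.04 → 169
  G: 208 − 51.2 = 156.8 → 157
  B: 150 + 0.64×(128−150) = 150 − 14.08 = 135.92 → 136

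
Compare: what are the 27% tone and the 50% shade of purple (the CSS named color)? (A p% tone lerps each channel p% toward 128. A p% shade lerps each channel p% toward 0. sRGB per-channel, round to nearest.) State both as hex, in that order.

CSS purple is rgb(128, 0, 128).
27% tone:
  R: 128 + 0 = 128 → 128
  G: 0 + 34.56 = 34.56 → 35
  B: 128 + 0 = 128 → 128
  → #802380
50% shade:
  R: 128 − 64 = 64 → 64
  G: 0 + 0.5×(0−0) = 0 + 0 = 0 → 0
  B: 128 − 64 = 64 → 64
  → #400040

#802380, #400040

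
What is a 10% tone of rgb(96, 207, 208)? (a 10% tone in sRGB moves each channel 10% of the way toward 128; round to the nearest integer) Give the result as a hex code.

A 10% tone moves each channel 10% toward 128:
  R: 96 + 0.1×(128−96) = 96 + 3.2 = 99.2 → 99
  G: 207 − 7.9 = 199.1 → 199
  B: 208 − 8 = 200 → 200
rgb(99, 199, 200) = #63C7C8.

#63C7C8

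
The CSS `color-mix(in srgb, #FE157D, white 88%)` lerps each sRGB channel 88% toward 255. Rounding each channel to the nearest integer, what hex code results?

#FE157D is rgb(254, 21, 125).
Per channel, c → c + 0.88(255 − c):
  R: 254 + 0.88×(255−254) = 254 + 0.88 = 254.88 → 255
  G: 21 + 205.92 = 226.92 → 227
  B: 125 + 0.88×(255−125) = 125 + 114.4 = 239.4 → 239
rgb(255, 227, 239) = #FFE3EF.

#FFE3EF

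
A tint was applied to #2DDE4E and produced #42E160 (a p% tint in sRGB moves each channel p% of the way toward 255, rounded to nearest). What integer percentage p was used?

10%

#2DDE4E is rgb(45, 222, 78); #42E160 is rgb(66, 225, 96).
On the R channel (widest range): 66 ≈ 45 + (p/100)(255 − 45), so p ≈ 100×(66 − 45)/(255 − 45) = 2100/210 = 10.00.
p = 10 reproduces all three channels after rounding.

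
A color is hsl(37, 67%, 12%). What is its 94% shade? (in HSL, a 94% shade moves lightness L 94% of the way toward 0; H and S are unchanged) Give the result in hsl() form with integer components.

hsl(37, 67%, 1%)

L moves 94% from 12 toward 0: 12 − 11.28 = 0.72 → 1.
H and S are unchanged.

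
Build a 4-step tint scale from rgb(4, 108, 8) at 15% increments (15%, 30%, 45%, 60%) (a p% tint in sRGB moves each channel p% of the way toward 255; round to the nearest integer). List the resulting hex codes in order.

#2a822d, #4f9852, #75ae77, #9bc49c

15%: (4 + 37.65 = 41.65→42, 108 + 22.05 = 130.05→130, 8 + 37.05 = 45.05→45) → #2a822d
30%: (4 + 75.3 = 79.3→79, 108 + 44.1 = 152.1→152, 8 + 74.1 = 82.1→82) → #4f9852
45%: (4 + 112.95 = 116.95→117, 108 + 66.15 = 174.15→174, 8 + 111.15 = 119.15→119) → #75ae77
60%: (4 + 150.6 = 154.6→155, 108 + 88.2 = 196.2→196, 8 + 148.2 = 156.2→156) → #9bc49c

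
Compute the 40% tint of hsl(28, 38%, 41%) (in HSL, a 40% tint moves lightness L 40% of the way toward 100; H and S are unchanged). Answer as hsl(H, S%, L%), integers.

hsl(28, 38%, 65%)

L moves 40% from 41 toward 100: 41 + 23.6 = 64.6 → 65.
H and S are unchanged.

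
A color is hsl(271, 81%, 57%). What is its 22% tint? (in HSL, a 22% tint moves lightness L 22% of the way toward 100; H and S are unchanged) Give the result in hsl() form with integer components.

hsl(271, 81%, 66%)

L moves 22% from 57 toward 100: 57 + 9.46 = 66.46 → 66.
H and S are unchanged.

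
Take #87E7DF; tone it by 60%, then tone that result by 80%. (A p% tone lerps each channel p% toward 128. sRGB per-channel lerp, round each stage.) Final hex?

#818888

#87E7DF is rgb(135, 231, 223).
Lerp each channel 60% toward 128:
  R: 135 + 0.6×(128−135) = 135 − 4.2 = 130.8 → 131
  G: 231 − 61.8 = 169.2 → 169
  B: 223 + 0.6×(128−223) = 223 − 57 = 166 → 166
After the tone: rgb(131, 169, 166) = #83A9A6.
An 80% tone moves each channel 80% toward 128:
  R: 131 − 2.4 = 128.6 → 129
  G: 169 + 0.8×(128−169) = 169 − 32.8 = 136.2 → 136
  B: 166 + 0.8×(128−166) = 166 − 30.4 = 135.6 → 136
rgb(129, 136, 136) = #818888.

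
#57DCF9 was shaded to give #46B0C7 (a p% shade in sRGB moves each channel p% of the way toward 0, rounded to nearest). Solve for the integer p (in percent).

#57DCF9 is rgb(87, 220, 249); #46B0C7 is rgb(70, 176, 199).
On the B channel (widest range): 199 ≈ 249 + (p/100)(0 − 249), so p ≈ 100×(199 − 249)/(0 − 249) = -5000/-249 = 20.08.
p = 20 reproduces all three channels after rounding.

20%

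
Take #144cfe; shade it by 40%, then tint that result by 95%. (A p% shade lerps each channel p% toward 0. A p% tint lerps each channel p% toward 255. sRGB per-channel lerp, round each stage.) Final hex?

#144cfe is rgb(20, 76, 254).
A 40% shade moves each channel 40% toward 0:
  R: 20 + 0.4×(0−20) = 20 − 8 = 12 → 12
  G: 76 − 30.4 = 45.6 → 46
  B: 254 − 101.6 = 152.4 → 152
After the shade: rgb(12, 46, 152) = #0c2e98.
Lerp each channel 95% toward 255:
  R: 12 + 0.95×(255−12) = 12 + 230.85 = 242.85 → 243
  G: 46 + 0.95×(255−46) = 46 + 198.55 = 244.55 → 245
  B: 152 + 0.95×(255−152) = 152 + 97.85 = 249.85 → 250
rgb(243, 245, 250) = #f3f5fa.

#f3f5fa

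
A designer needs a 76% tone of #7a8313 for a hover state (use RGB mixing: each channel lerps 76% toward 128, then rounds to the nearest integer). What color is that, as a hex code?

#7a8313 is rgb(122, 131, 19).
Lerp each channel 76% toward 128:
  R: 122 + 0.76×(128−122) = 122 + 4.56 = 126.56 → 127
  G: 131 + 0.76×(128−131) = 131 − 2.28 = 128.72 → 129
  B: 19 + 82.84 = 101.84 → 102
rgb(127, 129, 102) = #7f8166.

#7f8166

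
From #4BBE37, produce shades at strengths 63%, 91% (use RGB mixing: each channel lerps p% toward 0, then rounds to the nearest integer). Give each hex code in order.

#4BBE37 is rgb(75, 190, 55).
63%: (75 − 47.25 = 27.75→28, 190 − 119.7 = 70.3→70, 55 − 34.65 = 20.35→20) → #1C4614
91%: (75 − 68.25 = 6.75→7, 190 − 172.9 = 17.1→17, 55 − 50.05 = 4.95→5) → #071105

#1C4614, #071105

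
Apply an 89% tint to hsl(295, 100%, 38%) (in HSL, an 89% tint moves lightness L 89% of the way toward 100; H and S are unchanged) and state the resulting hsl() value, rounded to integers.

hsl(295, 100%, 93%)

L moves 89% from 38 toward 100: 38 + 55.18 = 93.18 → 93.
H and S are unchanged.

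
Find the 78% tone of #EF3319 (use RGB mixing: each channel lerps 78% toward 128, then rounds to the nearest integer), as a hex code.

#EF3319 is rgb(239, 51, 25).
A 78% tone moves each channel 78% toward 128:
  R: 239 − 86.58 = 152.42 → 152
  G: 51 + 0.78×(128−51) = 51 + 60.06 = 111.06 → 111
  B: 25 + 0.78×(128−25) = 25 + 80.34 = 105.34 → 105
rgb(152, 111, 105) = #986F69.

#986F69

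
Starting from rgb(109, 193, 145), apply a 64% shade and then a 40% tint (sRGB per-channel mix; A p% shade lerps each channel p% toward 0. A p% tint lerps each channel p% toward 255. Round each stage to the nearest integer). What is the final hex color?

Per channel, c → c + 0.64(0 − c):
  R: 109 + 0.64×(0−109) = 109 − 69.76 = 39.24 → 39
  G: 193 − 123.52 = 69.48 → 69
  B: 145 + 0.64×(0−145) = 145 − 92.8 = 52.2 → 52
After the shade: rgb(39, 69, 52) = #274534.
A 40% tint moves each channel 40% toward 255:
  R: 39 + 0.4×(255−39) = 39 + 86.4 = 125.4 → 125
  G: 69 + 0.4×(255−69) = 69 + 74.4 = 143.4 → 143
  B: 52 + 81.2 = 133.2 → 133
rgb(125, 143, 133) = #7d8f85.

#7d8f85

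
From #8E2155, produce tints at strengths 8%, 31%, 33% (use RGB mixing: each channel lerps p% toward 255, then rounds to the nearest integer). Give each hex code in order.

#8E2155 is rgb(142, 33, 85).
8%: (142 + 9.04 = 151.04→151, 33 + 17.76 = 50.76→51, 85 + 13.6 = 98.6→99) → #973363
31%: (142 + 35.03 = 177.03→177, 33 + 68.82 = 101.82→102, 85 + 52.7 = 137.7→138) → #B1668A
33%: (142 + 37.29 = 179.29→179, 33 + 73.26 = 106.26→106, 85 + 56.1 = 141.1→141) → #B36A8D

#973363, #B1668A, #B36A8D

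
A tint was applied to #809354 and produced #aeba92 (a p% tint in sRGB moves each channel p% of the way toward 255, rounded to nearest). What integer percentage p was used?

#809354 is rgb(128, 147, 84); #aeba92 is rgb(174, 186, 146).
On the B channel (widest range): 146 ≈ 84 + (p/100)(255 − 84), so p ≈ 100×(146 − 84)/(255 − 84) = 6200/171 = 36.26.
p = 36 reproduces all three channels after rounding.

36%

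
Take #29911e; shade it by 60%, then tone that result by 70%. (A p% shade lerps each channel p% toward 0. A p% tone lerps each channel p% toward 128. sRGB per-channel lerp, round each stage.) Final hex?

#29911e is rgb(41, 145, 30).
Lerp each channel 60% toward 0:
  R: 41 + 0.6×(0−41) = 41 − 24.6 = 16.4 → 16
  G: 145 + 0.6×(0−145) = 145 − 87 = 58 → 58
  B: 30 − 18 = 12 → 12
After the shade: rgb(16, 58, 12) = #103a0c.
Lerp each channel 70% toward 128:
  R: 16 + 78.4 = 94.4 → 94
  G: 58 + 0.7×(128−58) = 58 + 49 = 107 → 107
  B: 12 + 81.2 = 93.2 → 93
rgb(94, 107, 93) = #5e6b5d.

#5e6b5d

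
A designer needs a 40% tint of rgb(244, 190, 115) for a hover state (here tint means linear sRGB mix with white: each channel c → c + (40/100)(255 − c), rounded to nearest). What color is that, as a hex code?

#F8D8AB

Per channel, c → c + 0.4(255 − c):
  R: 244 + 0.4×(255−244) = 244 + 4.4 = 248.4 → 248
  G: 190 + 26 = 216 → 216
  B: 115 + 0.4×(255−115) = 115 + 56 = 171 → 171
rgb(248, 216, 171) = #F8D8AB.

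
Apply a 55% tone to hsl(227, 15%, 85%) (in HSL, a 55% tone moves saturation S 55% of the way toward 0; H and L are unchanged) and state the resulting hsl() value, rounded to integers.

S moves 55% from 15 toward 0: 15 − 8.25 = 6.75 → 7.
H and L are unchanged.

hsl(227, 7%, 85%)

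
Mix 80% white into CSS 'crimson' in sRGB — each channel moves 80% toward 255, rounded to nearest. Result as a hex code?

CSS crimson is rgb(220, 20, 60).
Lerp each channel 80% toward 255:
  R: 220 + 28 = 248 → 248
  G: 20 + 188 = 208 → 208
  B: 60 + 0.8×(255−60) = 60 + 156 = 216 → 216
rgb(248, 208, 216) = #F8D0D8.

#F8D0D8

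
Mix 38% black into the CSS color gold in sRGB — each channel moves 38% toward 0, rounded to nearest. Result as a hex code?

#9E8500

CSS gold is rgb(255, 215, 0).
Lerp each channel 38% toward 0:
  R: 255 + 0.38×(0−255) = 255 − 96.9 = 158.1 → 158
  G: 215 − 81.7 = 133.3 → 133
  B: 0 + 0.38×(0−0) = 0 + 0 = 0 → 0
rgb(158, 133, 0) = #9E8500.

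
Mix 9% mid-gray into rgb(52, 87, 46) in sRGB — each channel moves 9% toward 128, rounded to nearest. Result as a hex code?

A 9% tone moves each channel 9% toward 128:
  R: 52 + 0.09×(128−52) = 52 + 6.84 = 58.84 → 59
  G: 87 + 0.09×(128−87) = 87 + 3.69 = 90.69 → 91
  B: 46 + 0.09×(128−46) = 46 + 7.38 = 53.38 → 53
rgb(59, 91, 53) = #3b5b35.

#3b5b35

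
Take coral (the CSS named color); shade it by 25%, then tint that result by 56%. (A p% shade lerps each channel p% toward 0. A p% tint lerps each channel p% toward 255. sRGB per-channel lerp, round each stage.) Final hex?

CSS coral is rgb(255, 127, 80).
Per channel, c → c + 0.25(0 − c):
  R: 255 + 0.25×(0−255) = 255 − 63.75 = 191.25 → 191
  G: 127 − 31.75 = 95.25 → 95
  B: 80 + 0.25×(0−80) = 80 − 20 = 60 → 60
After the shade: rgb(191, 95, 60) = #bf5f3c.
Lerp each channel 56% toward 255:
  R: 191 + 0.56×(255−191) = 191 + 35.84 = 226.84 → 227
  G: 95 + 0.56×(255−95) = 95 + 89.6 = 184.6 → 185
  B: 60 + 0.56×(255−60) = 60 + 109.2 = 169.2 → 169
rgb(227, 185, 169) = #e3b9a9.

#e3b9a9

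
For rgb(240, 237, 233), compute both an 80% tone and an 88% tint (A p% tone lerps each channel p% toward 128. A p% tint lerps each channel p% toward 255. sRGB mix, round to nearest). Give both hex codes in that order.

80% tone:
  R: 240 − 89.6 = 150.4 → 150
  G: 237 − 87.2 = 149.8 → 150
  B: 233 + 0.8×(128−233) = 233 − 84 = 149 → 149
  → #969695
88% tint:
  R: 240 + 0.88×(255−240) = 240 + 13.2 = 253.2 → 253
  G: 237 + 15.84 = 252.84 → 253
  B: 233 + 0.88×(255−233) = 233 + 19.36 = 252.36 → 252
  → #fdfdfc

#969695, #fdfdfc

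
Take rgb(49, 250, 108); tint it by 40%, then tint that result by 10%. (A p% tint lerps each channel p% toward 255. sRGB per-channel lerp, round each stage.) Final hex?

A 40% tint moves each channel 40% toward 255:
  R: 49 + 0.4×(255−49) = 49 + 82.4 = 131.4 → 131
  G: 250 + 0.4×(255−250) = 250 + 2 = 252 → 252
  B: 108 + 58.8 = 166.8 → 167
After the tint: rgb(131, 252, 167) = #83FCA7.
A 10% tint moves each channel 10% toward 255:
  R: 131 + 0.1×(255−131) = 131 + 12.4 = 143.4 → 143
  G: 252 + 0.1×(255−252) = 252 + 0.3 = 252.3 → 252
  B: 167 + 8.8 = 175.8 → 176
rgb(143, 252, 176) = #8FFCB0.

#8FFCB0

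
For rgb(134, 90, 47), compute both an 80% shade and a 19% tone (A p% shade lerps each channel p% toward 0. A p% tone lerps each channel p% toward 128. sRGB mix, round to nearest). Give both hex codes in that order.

#1B1209, #85613E

80% shade:
  R: 134 − 107.2 = 26.8 → 27
  G: 90 + 0.8×(0−90) = 90 − 72 = 18 → 18
  B: 47 + 0.8×(0−47) = 47 − 37.6 = 9.4 → 9
  → #1B1209
19% tone:
  R: 134 + 0.19×(128−134) = 134 − 1.14 = 132.86 → 133
  G: 90 + 0.19×(128−90) = 90 + 7.22 = 97.22 → 97
  B: 47 + 0.19×(128−47) = 47 + 15.39 = 62.39 → 62
  → #85613E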